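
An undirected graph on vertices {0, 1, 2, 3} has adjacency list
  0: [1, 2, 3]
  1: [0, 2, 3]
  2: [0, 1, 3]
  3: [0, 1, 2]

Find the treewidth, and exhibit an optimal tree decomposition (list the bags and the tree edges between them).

With just one bag of size 4, the width is 4 − 1 = 3, so tw(G) ≤ 3. Conversely, {0, 1, 2, 3} is a clique of size 4, and the vertices of any clique must share a bag in every tree decomposition; so some bag has ≥ 4 vertices and tw(G) ≥ 3. Therefore the treewidth is 3.

Treewidth 3.
One such decomposition:
Bags: B1 = {0, 1, 2, 3}
Tree: (single bag)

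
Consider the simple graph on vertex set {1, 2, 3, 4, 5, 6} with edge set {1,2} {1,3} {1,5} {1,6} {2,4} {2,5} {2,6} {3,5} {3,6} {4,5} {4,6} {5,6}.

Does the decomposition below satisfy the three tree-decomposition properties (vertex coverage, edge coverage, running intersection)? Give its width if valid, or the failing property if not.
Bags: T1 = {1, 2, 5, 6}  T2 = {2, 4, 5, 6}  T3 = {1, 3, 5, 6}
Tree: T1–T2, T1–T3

Every vertex of G appears in some bag (union = {1, 2, 3, 4, 5, 6}); every edge is covered by a bag; and for each vertex v the set of bags containing v is connected in the bag tree. The decomposition is therefore valid. The largest bag has 4 vertices, so the width is 3.

Yes; width 3.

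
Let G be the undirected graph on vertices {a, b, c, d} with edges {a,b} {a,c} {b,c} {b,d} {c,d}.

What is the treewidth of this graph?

2

A width-2 tree decomposition is:
Bags: B1 = {a, b, c}  B2 = {b, c, d}
Tree: B1–B2
The largest bag has 3 vertices, giving width 2; this decomposition certifies tw(G) ≤ 2. On the other hand G contains the 3-clique {b, c, d}. A clique must lie in a single bag of any decomposition, so no decomposition can have width below 2. The upper and lower bounds meet at 2, so that is the treewidth.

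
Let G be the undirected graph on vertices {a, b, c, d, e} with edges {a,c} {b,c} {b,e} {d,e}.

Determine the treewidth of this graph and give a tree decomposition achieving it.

Treewidth 1.
One such decomposition:
Bags: B1 = {b, c}  B2 = {b, e}  B3 = {d, e}  B4 = {a, c}
Tree: B1–B2, B2–B3, B1–B4

Every bag has size at most 2, so the width is 2 − 1 = 1 and tw(G) ≤ 1. Since G has at least one edge (e.g. b–c), it is not an edgeless graph, so tw(G) ≥ 1. Hence tw(G) = 1 exactly.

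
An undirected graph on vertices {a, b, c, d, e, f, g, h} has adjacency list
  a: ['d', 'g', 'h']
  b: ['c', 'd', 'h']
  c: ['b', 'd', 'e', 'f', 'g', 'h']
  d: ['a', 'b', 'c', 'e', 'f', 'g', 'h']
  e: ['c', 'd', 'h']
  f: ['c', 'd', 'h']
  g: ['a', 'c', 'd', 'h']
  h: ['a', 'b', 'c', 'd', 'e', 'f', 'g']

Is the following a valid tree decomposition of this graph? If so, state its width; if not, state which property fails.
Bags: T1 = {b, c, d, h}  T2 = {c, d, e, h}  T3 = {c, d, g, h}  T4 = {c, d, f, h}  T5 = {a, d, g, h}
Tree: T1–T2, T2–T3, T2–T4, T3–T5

Every vertex of G appears in some bag (union = {a, b, c, d, e, f, g, h}); every edge is covered by a bag; and for each vertex v the set of bags containing v is connected in the bag tree. The decomposition is therefore valid. The largest bag has 4 vertices, so the width is 3.

Yes; width 3.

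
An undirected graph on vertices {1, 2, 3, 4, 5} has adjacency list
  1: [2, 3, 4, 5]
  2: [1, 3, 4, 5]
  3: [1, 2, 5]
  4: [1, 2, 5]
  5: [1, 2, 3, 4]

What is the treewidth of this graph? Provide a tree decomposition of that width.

Each bag holds 4 vertices, so the decomposition has width 3, which upper-bounds the treewidth. On the other hand G contains the 4-clique {1, 2, 3, 5}. A clique must lie in a single bag of any decomposition, so no decomposition can have width below 3. Combining the bounds, tw(G) = 3.

Treewidth 3.
Bags: B1 = {1, 2, 3, 5}  B2 = {1, 2, 4, 5}
Tree: B1–B2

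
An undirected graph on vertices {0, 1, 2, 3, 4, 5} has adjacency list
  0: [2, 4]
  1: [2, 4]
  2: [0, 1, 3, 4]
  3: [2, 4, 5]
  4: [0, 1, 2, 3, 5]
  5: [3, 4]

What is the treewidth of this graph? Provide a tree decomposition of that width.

Treewidth 2.
Bags: B1 = {0, 2, 4}  B2 = {2, 3, 4}  B3 = {1, 2, 4}  B4 = {3, 4, 5}
Tree: B1–B2, B2–B3, B2–B4

The largest bag has 3 vertices, giving width 2; this decomposition certifies tw(G) ≤ 2. Conversely, {0, 2, 4} is a clique of size 3, and the vertices of any clique must share a bag in every tree decomposition; so some bag has ≥ 3 vertices and tw(G) ≥ 2. Therefore the treewidth is 2.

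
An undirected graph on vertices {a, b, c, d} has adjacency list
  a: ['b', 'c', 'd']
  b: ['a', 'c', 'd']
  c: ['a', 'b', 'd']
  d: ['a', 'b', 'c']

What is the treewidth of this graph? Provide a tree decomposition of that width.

Treewidth 3.
One optimal decomposition is:
Bags: B1 = {a, b, c, d}
Tree: (single bag)

A single bag containing all 4 vertices is trivially a valid decomposition of width 3. Conversely, {a, b, c, d} is a clique of size 4, and the vertices of any clique must share a bag in every tree decomposition; so some bag has ≥ 4 vertices and tw(G) ≥ 3. The upper and lower bounds meet at 3, so that is the treewidth.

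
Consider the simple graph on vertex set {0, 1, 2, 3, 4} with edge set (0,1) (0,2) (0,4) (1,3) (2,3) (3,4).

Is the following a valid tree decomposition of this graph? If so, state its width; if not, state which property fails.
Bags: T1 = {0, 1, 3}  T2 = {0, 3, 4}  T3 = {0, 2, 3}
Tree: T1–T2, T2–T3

Yes; width 2.

Vertex coverage: the bags together contain {0, 1, 2, 3, 4}, the full vertex set. Edge coverage: each edge of G has both endpoints in at least one bag. Running intersection: for every vertex, the bags containing it form a connected subtree. All three properties hold, so this is a valid tree decomposition of width max|bag| − 1 = 2, and hence tw(G) ≤ 2.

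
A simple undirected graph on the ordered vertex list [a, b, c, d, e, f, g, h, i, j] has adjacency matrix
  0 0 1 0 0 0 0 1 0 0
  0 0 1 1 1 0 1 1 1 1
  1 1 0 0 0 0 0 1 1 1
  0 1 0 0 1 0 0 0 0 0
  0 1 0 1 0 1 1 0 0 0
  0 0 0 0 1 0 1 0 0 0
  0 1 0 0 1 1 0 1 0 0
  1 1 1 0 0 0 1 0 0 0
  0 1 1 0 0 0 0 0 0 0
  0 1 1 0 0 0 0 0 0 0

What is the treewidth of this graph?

2

A width-2 tree decomposition is:
Bags: B1 = {b, g, h}  B2 = {b, e, g}  B3 = {b, c, h}  B4 = {b, d, e}  B5 = {b, c, j}  B6 = {e, f, g}  B7 = {b, c, i}  B8 = {a, c, h}
Tree: B1–B2, B1–B3, B2–B4, B3–B5, B2–B6, B5–B7, B3–B8
Each bag holds 3 vertices, so the decomposition has width 2, which upper-bounds the treewidth. For the lower bound, the 3 vertices {a, c, h} are pairwise adjacent, and any tree decomposition puts a clique entirely inside one bag — forcing width ≥ 2. Hence tw(G) = 2 exactly.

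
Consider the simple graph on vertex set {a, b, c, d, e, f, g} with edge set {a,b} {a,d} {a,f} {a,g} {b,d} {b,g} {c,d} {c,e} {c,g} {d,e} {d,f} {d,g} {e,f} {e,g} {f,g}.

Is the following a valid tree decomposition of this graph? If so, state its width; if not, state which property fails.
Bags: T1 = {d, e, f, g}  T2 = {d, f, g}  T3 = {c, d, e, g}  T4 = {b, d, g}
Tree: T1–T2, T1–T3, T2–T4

No — vertex a appears in no bag.

A tree decomposition must satisfy three properties: every vertex lies in some bag; for every edge, both endpoints lie together in some bag; and for every vertex, the bags containing it form a connected subtree. Here vertex a appears in no bag, so the decomposition is invalid.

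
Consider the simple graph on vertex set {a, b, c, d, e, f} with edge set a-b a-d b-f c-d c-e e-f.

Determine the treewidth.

A width-2 tree decomposition is:
Bags: B1 = {a, c, d}  B2 = {a, b, c}  B3 = {b, c, f}  B4 = {c, e, f}
Tree: B1–B2, B2–B3, B3–B4
Each bag holds 3 vertices, so the decomposition has width 2, which upper-bounds the treewidth. The edges c–d–a–b–f–e–c form a cycle, so G is not a tree and its treewidth is at least 2. Hence tw(G) = 2 exactly.

2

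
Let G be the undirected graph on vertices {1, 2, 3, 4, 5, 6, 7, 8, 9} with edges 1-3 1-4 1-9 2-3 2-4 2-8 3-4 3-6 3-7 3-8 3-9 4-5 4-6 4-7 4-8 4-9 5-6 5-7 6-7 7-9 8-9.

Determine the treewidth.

3

A width-3 tree decomposition is:
Bags: B1 = {1, 3, 4, 9}  B2 = {3, 4, 7, 9}  B3 = {3, 4, 8, 9}  B4 = {3, 4, 6, 7}  B5 = {2, 3, 4, 8}  B6 = {4, 5, 6, 7}
Tree: B1–B2, B2–B3, B2–B4, B3–B5, B4–B6
The largest bag has 4 vertices, giving width 3; this decomposition certifies tw(G) ≤ 3. On the other hand G contains the 4-clique {3, 4, 8, 9}. A clique must lie in a single bag of any decomposition, so no decomposition can have width below 3. The upper and lower bounds meet at 3, so that is the treewidth.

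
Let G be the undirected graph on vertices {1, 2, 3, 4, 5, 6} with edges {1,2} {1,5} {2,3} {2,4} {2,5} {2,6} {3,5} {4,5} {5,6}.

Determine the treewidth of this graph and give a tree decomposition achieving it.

The largest bag has 3 vertices, giving width 2; this decomposition certifies tw(G) ≤ 2. For the lower bound, the 3 vertices {1, 2, 5} are pairwise adjacent, and any tree decomposition puts a clique entirely inside one bag — forcing width ≥ 2. The upper and lower bounds meet at 2, so that is the treewidth.

Treewidth 2.
Bags: B1 = {2, 4, 5}  B2 = {2, 3, 5}  B3 = {1, 2, 5}  B4 = {2, 5, 6}
Tree: B1–B2, B1–B3, B1–B4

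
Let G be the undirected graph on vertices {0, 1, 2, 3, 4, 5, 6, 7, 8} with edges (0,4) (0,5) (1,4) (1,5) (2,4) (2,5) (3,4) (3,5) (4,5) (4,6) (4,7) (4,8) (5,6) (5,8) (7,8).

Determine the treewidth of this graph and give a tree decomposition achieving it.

Treewidth 2.
One optimal decomposition is:
Bags: B1 = {3, 4, 5}  B2 = {1, 4, 5}  B3 = {0, 4, 5}  B4 = {4, 5, 8}  B5 = {4, 5, 6}  B6 = {4, 7, 8}  B7 = {2, 4, 5}
Tree: B1–B2, B2–B3, B3–B4, B2–B5, B4–B6, B4–B7

Every bag has size at most 3, so the width is 3 − 1 = 2 and tw(G) ≤ 2. Conversely, {0, 4, 5} is a clique of size 3, and the vertices of any clique must share a bag in every tree decomposition; so some bag has ≥ 3 vertices and tw(G) ≥ 2. The upper and lower bounds meet at 2, so that is the treewidth.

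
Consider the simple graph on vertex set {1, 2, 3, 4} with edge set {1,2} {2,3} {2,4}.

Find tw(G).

1

A width-1 tree decomposition is:
Bags: B1 = {1, 2}  B2 = {2, 4}  B3 = {2, 3}
Tree: B1–B2, B1–B3
The largest bag has 2 vertices, giving width 1; this decomposition certifies tw(G) ≤ 1. Since G has at least one edge (e.g. 2–1), it is not an edgeless graph, so tw(G) ≥ 1. The upper and lower bounds meet at 1, so that is the treewidth.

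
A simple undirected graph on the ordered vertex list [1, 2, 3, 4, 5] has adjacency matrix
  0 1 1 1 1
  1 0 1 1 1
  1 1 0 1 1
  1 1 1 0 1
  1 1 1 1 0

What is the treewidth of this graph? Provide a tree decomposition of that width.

Treewidth 4.
One optimal decomposition is:
Bags: B1 = {1, 2, 3, 4, 5}
Tree: (single bag)

A single bag containing all 5 vertices is trivially a valid decomposition of width 4. On the other hand G contains the 5-clique {1, 2, 3, 4, 5}. A clique must lie in a single bag of any decomposition, so no decomposition can have width below 4. The upper and lower bounds meet at 4, so that is the treewidth.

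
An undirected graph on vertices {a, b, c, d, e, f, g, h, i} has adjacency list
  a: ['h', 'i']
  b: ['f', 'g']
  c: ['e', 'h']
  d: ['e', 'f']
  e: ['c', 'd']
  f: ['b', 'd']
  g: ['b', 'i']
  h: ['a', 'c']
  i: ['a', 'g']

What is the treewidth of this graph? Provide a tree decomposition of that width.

Treewidth 2.
Bags: B1 = {a, c, h}  B2 = {a, c, i}  B3 = {c, g, i}  B4 = {b, c, g}  B5 = {b, c, f}  B6 = {c, d, f}  B7 = {c, d, e}
Tree: B1–B2, B2–B3, B3–B4, B4–B5, B5–B6, B6–B7

Each bag holds 3 vertices, so the decomposition has width 2, which upper-bounds the treewidth. Since c–h–a–i–g–b–f–d–e–c is a cycle in G, G is not acyclic. Forests are exactly the graphs of treewidth ≤ 1, so tw(G) ≥ 2. Combining the bounds, tw(G) = 2.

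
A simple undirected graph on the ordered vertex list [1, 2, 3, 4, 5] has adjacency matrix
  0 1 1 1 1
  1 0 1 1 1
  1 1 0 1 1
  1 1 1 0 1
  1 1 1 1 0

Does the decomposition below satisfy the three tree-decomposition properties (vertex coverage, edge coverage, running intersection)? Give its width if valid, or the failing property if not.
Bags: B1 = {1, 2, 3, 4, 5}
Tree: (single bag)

Vertex coverage: the bags together contain {1, 2, 3, 4, 5}, the full vertex set. Edge coverage: each edge of G has both endpoints in at least one bag. Running intersection: for every vertex, the bags containing it form a connected subtree. All three properties hold, so this is a valid tree decomposition of width max|bag| − 1 = 4, and hence tw(G) ≤ 4.

Yes; width 4.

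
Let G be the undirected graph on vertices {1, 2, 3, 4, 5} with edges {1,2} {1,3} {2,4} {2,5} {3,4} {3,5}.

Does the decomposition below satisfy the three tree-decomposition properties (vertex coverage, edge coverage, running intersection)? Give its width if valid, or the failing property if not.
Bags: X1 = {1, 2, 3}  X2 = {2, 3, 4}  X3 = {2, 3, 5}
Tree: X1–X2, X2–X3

Every vertex of G appears in some bag (union = {1, 2, 3, 4, 5}); every edge is covered by a bag; and for each vertex v the set of bags containing v is connected in the bag tree. The decomposition is therefore valid. The largest bag has 3 vertices, so the width is 2.

Yes; width 2.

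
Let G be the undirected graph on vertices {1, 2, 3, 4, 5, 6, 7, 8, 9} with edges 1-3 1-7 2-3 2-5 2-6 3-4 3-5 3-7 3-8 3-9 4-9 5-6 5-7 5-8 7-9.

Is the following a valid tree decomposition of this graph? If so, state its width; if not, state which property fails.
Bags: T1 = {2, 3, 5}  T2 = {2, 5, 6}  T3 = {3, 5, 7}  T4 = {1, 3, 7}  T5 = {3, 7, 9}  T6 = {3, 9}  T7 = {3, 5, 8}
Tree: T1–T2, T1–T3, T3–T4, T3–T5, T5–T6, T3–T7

A tree decomposition must satisfy three properties: every vertex lies in some bag; for every edge, both endpoints lie together in some bag; and for every vertex, the bags containing it form a connected subtree. Here vertex 4 appears in no bag, so the decomposition is invalid.

No — vertex 4 appears in no bag.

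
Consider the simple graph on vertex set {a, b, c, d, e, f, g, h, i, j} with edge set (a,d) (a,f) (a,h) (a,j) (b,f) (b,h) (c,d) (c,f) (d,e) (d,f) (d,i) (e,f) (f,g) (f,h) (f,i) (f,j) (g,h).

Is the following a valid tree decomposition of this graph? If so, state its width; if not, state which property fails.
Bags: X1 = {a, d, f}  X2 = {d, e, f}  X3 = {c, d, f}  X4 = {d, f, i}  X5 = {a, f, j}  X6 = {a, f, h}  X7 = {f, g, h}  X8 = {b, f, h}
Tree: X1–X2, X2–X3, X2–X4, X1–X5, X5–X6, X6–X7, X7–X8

Yes; width 2.

Every vertex of G appears in some bag (union = {a, b, c, d, e, f, g, h, i, j}); every edge is covered by a bag; and for each vertex v the set of bags containing v is connected in the bag tree. The decomposition is therefore valid. The largest bag has 3 vertices, so the width is 2.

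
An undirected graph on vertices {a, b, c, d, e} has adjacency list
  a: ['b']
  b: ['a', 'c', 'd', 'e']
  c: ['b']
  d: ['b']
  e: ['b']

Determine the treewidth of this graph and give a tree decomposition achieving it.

Treewidth 1.
Bags: B1 = {a, b}  B2 = {b, c}  B3 = {b, d}  B4 = {b, e}
Tree: B1–B2, B2–B3, B3–B4

Each bag holds 2 vertices, so the decomposition has width 1, which upper-bounds the treewidth. Since G has at least one edge (e.g. a–b), it is not an edgeless graph, so tw(G) ≥ 1. The upper and lower bounds meet at 1, so that is the treewidth.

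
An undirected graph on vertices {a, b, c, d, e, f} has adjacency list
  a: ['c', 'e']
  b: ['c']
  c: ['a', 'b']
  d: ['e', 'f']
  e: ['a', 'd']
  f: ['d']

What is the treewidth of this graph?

A width-1 tree decomposition is:
Bags: B1 = {b, c}  B2 = {a, c}  B3 = {a, e}  B4 = {d, e}  B5 = {d, f}
Tree: B1–B2, B2–B3, B3–B4, B4–B5
The largest bag has 2 vertices, giving width 1; this decomposition certifies tw(G) ≤ 1. Since G has at least one edge (e.g. b–c), it is not an edgeless graph, so tw(G) ≥ 1. The upper and lower bounds meet at 1, so that is the treewidth.

1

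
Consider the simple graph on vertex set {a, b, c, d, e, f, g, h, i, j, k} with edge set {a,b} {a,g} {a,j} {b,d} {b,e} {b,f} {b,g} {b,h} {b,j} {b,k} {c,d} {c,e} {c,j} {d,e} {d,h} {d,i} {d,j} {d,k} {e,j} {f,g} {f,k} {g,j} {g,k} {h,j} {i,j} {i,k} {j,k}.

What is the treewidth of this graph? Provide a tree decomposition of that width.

The largest bag has 4 vertices, giving width 3; this decomposition certifies tw(G) ≤ 3. Conversely, {c, d, e, j} is a clique of size 4, and the vertices of any clique must share a bag in every tree decomposition; so some bag has ≥ 4 vertices and tw(G) ≥ 3. Hence tw(G) = 3 exactly.

Treewidth 3.
Bags: B1 = {b, d, j, k}  B2 = {b, g, j, k}  B3 = {b, d, e, j}  B4 = {b, f, g, k}  B5 = {a, b, g, j}  B6 = {d, i, j, k}  B7 = {c, d, e, j}  B8 = {b, d, h, j}
Tree: B1–B2, B1–B3, B2–B4, B2–B5, B1–B6, B3–B7, B3–B8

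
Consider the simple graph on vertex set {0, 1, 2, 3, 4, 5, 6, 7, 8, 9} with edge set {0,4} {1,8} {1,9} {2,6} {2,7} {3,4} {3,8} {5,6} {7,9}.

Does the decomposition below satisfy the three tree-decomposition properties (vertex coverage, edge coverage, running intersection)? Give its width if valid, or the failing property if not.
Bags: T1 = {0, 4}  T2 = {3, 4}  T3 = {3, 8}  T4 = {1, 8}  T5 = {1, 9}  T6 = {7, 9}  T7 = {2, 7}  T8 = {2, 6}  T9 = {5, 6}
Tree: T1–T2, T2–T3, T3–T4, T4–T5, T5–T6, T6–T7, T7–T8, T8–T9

Vertex coverage: the bags together contain {0, 1, 2, 3, 4, 5, 6, 7, 8, 9}, the full vertex set. Edge coverage: each edge of G has both endpoints in at least one bag. Running intersection: for every vertex, the bags containing it form a connected subtree. All three properties hold, so this is a valid tree decomposition of width max|bag| − 1 = 1, and hence tw(G) ≤ 1.

Yes; width 1.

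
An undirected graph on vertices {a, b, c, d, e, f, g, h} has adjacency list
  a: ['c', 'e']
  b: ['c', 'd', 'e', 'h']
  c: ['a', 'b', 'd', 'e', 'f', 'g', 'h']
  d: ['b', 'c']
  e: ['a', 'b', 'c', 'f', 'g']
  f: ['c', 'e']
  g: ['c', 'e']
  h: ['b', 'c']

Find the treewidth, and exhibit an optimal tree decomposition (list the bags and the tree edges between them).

Treewidth 2.
One optimal decomposition is:
Bags: B1 = {b, c, h}  B2 = {b, c, e}  B3 = {a, c, e}  B4 = {c, e, g}  B5 = {b, c, d}  B6 = {c, e, f}
Tree: B1–B2, B2–B3, B3–B4, B1–B5, B2–B6

Each bag holds 3 vertices, so the decomposition has width 2, which upper-bounds the treewidth. On the other hand G contains the 3-clique {b, c, d}. A clique must lie in a single bag of any decomposition, so no decomposition can have width below 2. The upper and lower bounds meet at 2, so that is the treewidth.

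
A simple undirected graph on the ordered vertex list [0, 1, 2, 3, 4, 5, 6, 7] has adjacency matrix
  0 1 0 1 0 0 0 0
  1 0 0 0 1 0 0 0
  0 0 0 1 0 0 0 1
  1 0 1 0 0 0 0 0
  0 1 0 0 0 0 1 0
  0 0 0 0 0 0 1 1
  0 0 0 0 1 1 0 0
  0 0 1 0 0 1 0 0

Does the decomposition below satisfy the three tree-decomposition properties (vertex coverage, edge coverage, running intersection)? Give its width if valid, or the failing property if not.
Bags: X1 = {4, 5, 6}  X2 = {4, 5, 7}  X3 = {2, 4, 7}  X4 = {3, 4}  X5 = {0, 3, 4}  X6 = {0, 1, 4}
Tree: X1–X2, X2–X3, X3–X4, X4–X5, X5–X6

A tree decomposition must satisfy three properties: every vertex lies in some bag; for every edge, both endpoints lie together in some bag; and for every vertex, the bags containing it form a connected subtree. Here edge (2,3) lies in no bag, so the decomposition is invalid.

No — edge (2,3) lies in no bag.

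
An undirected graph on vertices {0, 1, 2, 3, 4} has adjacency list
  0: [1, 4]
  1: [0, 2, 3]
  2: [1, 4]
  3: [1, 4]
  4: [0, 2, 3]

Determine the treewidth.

A width-2 tree decomposition is:
Bags: B1 = {0, 1, 4}  B2 = {1, 2, 4}  B3 = {1, 3, 4}
Tree: B1–B2, B2–B3
Every bag has size at most 3, so the width is 3 − 1 = 2 and tw(G) ≤ 2. For the lower bound, G contains the cycle 0–1–2–4–0, so G is not a forest; only forests have treewidth ≤ 1, hence tw(G) ≥ 2. Hence tw(G) = 2 exactly.

2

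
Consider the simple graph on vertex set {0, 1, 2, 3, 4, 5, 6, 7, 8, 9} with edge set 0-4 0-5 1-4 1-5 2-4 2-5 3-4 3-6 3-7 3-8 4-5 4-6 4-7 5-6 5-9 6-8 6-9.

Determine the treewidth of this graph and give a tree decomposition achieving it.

Treewidth 2.
One such decomposition:
Bags: B1 = {4, 5, 6}  B2 = {3, 4, 6}  B3 = {2, 4, 5}  B4 = {0, 4, 5}  B5 = {3, 6, 8}  B6 = {5, 6, 9}  B7 = {1, 4, 5}  B8 = {3, 4, 7}
Tree: B1–B2, B1–B3, B1–B4, B2–B5, B1–B6, B4–B7, B2–B8

Each bag holds 3 vertices, so the decomposition has width 2, which upper-bounds the treewidth. Conversely, {3, 6, 8} is a clique of size 3, and the vertices of any clique must share a bag in every tree decomposition; so some bag has ≥ 3 vertices and tw(G) ≥ 2. Hence tw(G) = 2 exactly.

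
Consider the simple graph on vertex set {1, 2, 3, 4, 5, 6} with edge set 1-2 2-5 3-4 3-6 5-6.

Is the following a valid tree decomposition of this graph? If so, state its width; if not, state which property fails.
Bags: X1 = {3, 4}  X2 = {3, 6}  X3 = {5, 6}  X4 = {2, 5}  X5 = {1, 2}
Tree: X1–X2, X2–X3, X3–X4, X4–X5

Yes; width 1.

Every vertex of G appears in some bag (union = {1, 2, 3, 4, 5, 6}); every edge is covered by a bag; and for each vertex v the set of bags containing v is connected in the bag tree. The decomposition is therefore valid. The largest bag has 2 vertices, so the width is 1.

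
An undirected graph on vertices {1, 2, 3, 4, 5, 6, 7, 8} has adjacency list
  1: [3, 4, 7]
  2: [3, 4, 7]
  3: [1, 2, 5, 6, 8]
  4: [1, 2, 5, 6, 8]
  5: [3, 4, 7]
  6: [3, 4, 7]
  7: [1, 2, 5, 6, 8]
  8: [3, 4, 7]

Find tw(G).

3

A width-3 tree decomposition is:
Bags: B1 = {3, 4, 6, 7}  B2 = {2, 3, 4, 7}  B3 = {3, 4, 5, 7}  B4 = {3, 4, 7, 8}  B5 = {1, 3, 4, 7}
Tree: B1–B2, B2–B3, B3–B4, B4–B5
The largest bag has 4 vertices, giving width 3; this decomposition certifies tw(G) ≤ 3. For the lower bound: the 4 vertex sets {6,7}, {2,3}, {4}, {5} are disjoint, each induces a connected subgraph, and every pair is joined by at least one edge of G. Contracting each set to a single vertex therefore yields K_{4} as a minor, and since treewidth is minor-monotone, tw(G) ≥ tw(K_{4}) = 3. Hence tw(G) = 3 exactly.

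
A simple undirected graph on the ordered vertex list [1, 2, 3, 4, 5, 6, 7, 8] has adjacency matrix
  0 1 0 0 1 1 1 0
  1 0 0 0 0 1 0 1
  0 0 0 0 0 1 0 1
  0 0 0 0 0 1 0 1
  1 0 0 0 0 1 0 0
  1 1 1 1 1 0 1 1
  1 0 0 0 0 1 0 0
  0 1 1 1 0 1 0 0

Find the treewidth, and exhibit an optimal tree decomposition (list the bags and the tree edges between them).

Each bag holds 3 vertices, so the decomposition has width 2, which upper-bounds the treewidth. Conversely, {2, 6, 8} is a clique of size 3, and the vertices of any clique must share a bag in every tree decomposition; so some bag has ≥ 3 vertices and tw(G) ≥ 2. Combining the bounds, tw(G) = 2.

Treewidth 2.
One such decomposition:
Bags: B1 = {2, 6, 8}  B2 = {1, 2, 6}  B3 = {1, 5, 6}  B4 = {3, 6, 8}  B5 = {1, 6, 7}  B6 = {4, 6, 8}
Tree: B1–B2, B2–B3, B1–B4, B2–B5, B4–B6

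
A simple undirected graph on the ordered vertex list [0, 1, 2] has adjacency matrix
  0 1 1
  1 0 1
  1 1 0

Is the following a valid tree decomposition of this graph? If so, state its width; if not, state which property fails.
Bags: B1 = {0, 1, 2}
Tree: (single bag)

Every vertex of G appears in some bag (union = {0, 1, 2}); every edge is covered by a bag; and for each vertex v the set of bags containing v is connected in the bag tree. The decomposition is therefore valid. The largest bag has 3 vertices, so the width is 2.

Yes; width 2.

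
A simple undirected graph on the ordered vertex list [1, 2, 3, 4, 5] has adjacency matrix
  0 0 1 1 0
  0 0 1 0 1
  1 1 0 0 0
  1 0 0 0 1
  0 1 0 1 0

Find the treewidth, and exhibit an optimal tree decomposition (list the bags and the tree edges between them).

Each bag holds 3 vertices, so the decomposition has width 2, which upper-bounds the treewidth. Since 5–2–3–1–4–5 is a cycle in G, G is not acyclic. Forests are exactly the graphs of treewidth ≤ 1, so tw(G) ≥ 2. The upper and lower bounds meet at 2, so that is the treewidth.

Treewidth 2.
One optimal decomposition is:
Bags: B1 = {2, 3, 5}  B2 = {1, 3, 5}  B3 = {1, 4, 5}
Tree: B1–B2, B2–B3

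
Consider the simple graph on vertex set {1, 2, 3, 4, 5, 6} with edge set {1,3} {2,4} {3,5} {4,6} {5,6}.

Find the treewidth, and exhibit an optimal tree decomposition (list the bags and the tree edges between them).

Each bag holds 2 vertices, so the decomposition has width 1, which upper-bounds the treewidth. Any graph with an edge has treewidth ≥ 1, and G has the edge 1–3. The upper and lower bounds meet at 1, so that is the treewidth.

Treewidth 1.
Bags: B1 = {1, 3}  B2 = {3, 5}  B3 = {5, 6}  B4 = {4, 6}  B5 = {2, 4}
Tree: B1–B2, B2–B3, B3–B4, B4–B5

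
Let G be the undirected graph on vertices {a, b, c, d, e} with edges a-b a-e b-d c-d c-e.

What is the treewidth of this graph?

A width-2 tree decomposition is:
Bags: B1 = {a, b, d}  B2 = {a, c, d}  B3 = {a, c, e}
Tree: B1–B2, B2–B3
Each bag holds 3 vertices, so the decomposition has width 2, which upper-bounds the treewidth. The edges a–b–d–c–e–a form a cycle, so G is not a tree and its treewidth is at least 2. The upper and lower bounds meet at 2, so that is the treewidth.

2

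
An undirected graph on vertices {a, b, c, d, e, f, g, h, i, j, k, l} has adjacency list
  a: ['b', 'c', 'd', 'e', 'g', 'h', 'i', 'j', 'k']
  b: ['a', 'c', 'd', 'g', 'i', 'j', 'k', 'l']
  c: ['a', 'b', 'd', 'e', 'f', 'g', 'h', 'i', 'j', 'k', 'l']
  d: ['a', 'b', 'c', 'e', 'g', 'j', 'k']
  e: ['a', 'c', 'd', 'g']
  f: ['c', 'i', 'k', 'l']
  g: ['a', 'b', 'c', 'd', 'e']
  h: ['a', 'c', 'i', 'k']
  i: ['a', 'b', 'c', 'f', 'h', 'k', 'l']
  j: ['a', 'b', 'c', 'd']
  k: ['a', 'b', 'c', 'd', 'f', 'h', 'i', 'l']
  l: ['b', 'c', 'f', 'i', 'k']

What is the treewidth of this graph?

A width-4 tree decomposition is:
Bags: B1 = {a, c, h, i, k}  B2 = {a, b, c, i, k}  B3 = {b, c, i, k, l}  B4 = {a, b, c, d, k}  B5 = {c, f, i, k, l}  B6 = {a, b, c, d, g}  B7 = {a, c, d, e, g}  B8 = {a, b, c, d, j}
Tree: B1–B2, B2–B3, B2–B4, B3–B5, B4–B6, B6–B7, B6–B8
Every bag has size at most 5, so the width is 5 − 1 = 4 and tw(G) ≤ 4. On the other hand G contains the 5-clique {a, c, d, e, g}. A clique must lie in a single bag of any decomposition, so no decomposition can have width below 4. Hence tw(G) = 4 exactly.

4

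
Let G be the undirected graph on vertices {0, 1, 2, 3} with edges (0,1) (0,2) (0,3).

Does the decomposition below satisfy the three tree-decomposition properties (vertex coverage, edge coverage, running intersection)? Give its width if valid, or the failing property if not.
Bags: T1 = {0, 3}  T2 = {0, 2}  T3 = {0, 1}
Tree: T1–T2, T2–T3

Checking the three conditions: (i) the bags cover all of {0, 1, 2, 3}; (ii) for each edge, some bag contains both endpoints; (iii) the bags containing any fixed vertex form a subtree. All hold, so the decomposition is valid with width 2 − 1 = 1.

Yes; width 1.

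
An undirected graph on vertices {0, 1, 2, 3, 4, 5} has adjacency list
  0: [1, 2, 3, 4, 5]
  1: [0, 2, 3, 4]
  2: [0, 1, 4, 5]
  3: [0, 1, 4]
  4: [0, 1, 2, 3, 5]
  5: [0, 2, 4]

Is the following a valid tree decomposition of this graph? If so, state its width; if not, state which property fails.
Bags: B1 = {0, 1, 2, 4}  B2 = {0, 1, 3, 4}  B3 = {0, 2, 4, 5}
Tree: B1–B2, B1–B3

Yes; width 3.

Vertex coverage: the bags together contain {0, 1, 2, 3, 4, 5}, the full vertex set. Edge coverage: each edge of G has both endpoints in at least one bag. Running intersection: for every vertex, the bags containing it form a connected subtree. All three properties hold, so this is a valid tree decomposition of width max|bag| − 1 = 3, and hence tw(G) ≤ 3.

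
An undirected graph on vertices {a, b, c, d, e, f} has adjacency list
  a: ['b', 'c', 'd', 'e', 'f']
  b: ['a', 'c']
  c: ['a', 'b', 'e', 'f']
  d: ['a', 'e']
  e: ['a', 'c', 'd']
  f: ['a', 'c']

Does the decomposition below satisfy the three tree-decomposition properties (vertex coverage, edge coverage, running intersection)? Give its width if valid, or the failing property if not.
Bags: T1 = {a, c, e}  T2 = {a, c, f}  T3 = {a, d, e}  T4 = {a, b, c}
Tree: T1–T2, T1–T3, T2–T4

Vertex coverage: the bags together contain {a, b, c, d, e, f}, the full vertex set. Edge coverage: each edge of G has both endpoints in at least one bag. Running intersection: for every vertex, the bags containing it form a connected subtree. All three properties hold, so this is a valid tree decomposition of width max|bag| − 1 = 2, and hence tw(G) ≤ 2.

Yes; width 2.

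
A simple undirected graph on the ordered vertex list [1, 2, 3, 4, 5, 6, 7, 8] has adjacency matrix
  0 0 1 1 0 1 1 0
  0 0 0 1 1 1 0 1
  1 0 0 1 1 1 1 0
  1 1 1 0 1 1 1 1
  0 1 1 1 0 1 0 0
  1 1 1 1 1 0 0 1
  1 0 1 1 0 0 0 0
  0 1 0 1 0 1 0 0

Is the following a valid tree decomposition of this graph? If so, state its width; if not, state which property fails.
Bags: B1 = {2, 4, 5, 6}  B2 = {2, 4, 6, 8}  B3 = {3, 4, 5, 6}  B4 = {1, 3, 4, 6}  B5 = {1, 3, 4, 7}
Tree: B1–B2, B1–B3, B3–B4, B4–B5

Yes; width 3.

Checking the three conditions: (i) the bags cover all of {1, 2, 3, 4, 5, 6, 7, 8}; (ii) for each edge, some bag contains both endpoints; (iii) the bags containing any fixed vertex form a subtree. All hold, so the decomposition is valid with width 4 − 1 = 3.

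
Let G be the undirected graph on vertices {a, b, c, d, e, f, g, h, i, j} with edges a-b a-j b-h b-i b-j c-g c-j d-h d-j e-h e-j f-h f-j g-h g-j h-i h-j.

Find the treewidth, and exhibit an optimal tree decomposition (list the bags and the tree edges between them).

Each bag holds 3 vertices, so the decomposition has width 2, which upper-bounds the treewidth. For the lower bound, the 3 vertices {d, h, j} are pairwise adjacent, and any tree decomposition puts a clique entirely inside one bag — forcing width ≥ 2. The upper and lower bounds meet at 2, so that is the treewidth.

Treewidth 2.
Bags: B1 = {d, h, j}  B2 = {g, h, j}  B3 = {c, g, j}  B4 = {f, h, j}  B5 = {b, h, j}  B6 = {e, h, j}  B7 = {b, h, i}  B8 = {a, b, j}
Tree: B1–B2, B2–B3, B1–B4, B1–B5, B5–B6, B5–B7, B5–B8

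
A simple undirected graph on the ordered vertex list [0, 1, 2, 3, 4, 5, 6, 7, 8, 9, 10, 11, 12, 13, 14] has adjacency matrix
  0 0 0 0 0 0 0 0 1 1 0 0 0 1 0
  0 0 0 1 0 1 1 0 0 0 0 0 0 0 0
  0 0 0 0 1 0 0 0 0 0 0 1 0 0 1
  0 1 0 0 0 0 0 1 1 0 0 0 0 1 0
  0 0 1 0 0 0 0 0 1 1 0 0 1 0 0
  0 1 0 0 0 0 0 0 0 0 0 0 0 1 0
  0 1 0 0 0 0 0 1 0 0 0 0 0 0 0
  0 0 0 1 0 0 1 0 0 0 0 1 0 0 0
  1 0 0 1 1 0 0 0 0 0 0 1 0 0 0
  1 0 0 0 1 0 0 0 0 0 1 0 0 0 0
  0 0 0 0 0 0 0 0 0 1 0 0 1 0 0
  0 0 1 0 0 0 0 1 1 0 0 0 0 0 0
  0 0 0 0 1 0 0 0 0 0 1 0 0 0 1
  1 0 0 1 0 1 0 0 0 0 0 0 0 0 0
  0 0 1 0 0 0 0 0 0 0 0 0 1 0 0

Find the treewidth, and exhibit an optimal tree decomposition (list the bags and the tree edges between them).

Each bag holds 4 vertices, so the decomposition has width 3, which upper-bounds the treewidth. For the lower bound: the 4 vertex sets {1,5,6}, {13}, {3}, {0,7,8,11} are disjoint, each induces a connected subgraph, and every pair is joined by at least one edge of G. Contracting each set to a single vertex therefore yields K_{4} as a minor, and since treewidth is minor-monotone, tw(G) ≥ tw(K_{4}) = 3. Hence tw(G) = 3 exactly.

Treewidth 3.
One optimal decomposition is:
Bags: B1 = {1, 5, 6, 13}  B2 = {1, 3, 6, 13}  B3 = {3, 6, 7, 13}  B4 = {0, 3, 7, 13}  B5 = {0, 3, 7, 8}  B6 = {0, 7, 8, 11}  B7 = {0, 8, 9, 11}  B8 = {4, 8, 9, 11}  B9 = {2, 4, 9, 11}  B10 = {2, 4, 9, 10}  B11 = {2, 4, 10, 12}  B12 = {2, 10, 12, 14}
Tree: B1–B2, B2–B3, B3–B4, B4–B5, B5–B6, B6–B7, B7–B8, B8–B9, B9–B10, B10–B11, B11–B12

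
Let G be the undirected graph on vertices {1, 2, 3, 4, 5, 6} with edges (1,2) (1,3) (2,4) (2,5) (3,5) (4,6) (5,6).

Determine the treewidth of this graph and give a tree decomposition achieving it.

Treewidth 2.
One optimal decomposition is:
Bags: B1 = {4, 5, 6}  B2 = {2, 4, 5}  B3 = {2, 3, 5}  B4 = {1, 2, 3}
Tree: B1–B2, B2–B3, B3–B4

Each bag holds 3 vertices, so the decomposition has width 2, which upper-bounds the treewidth. Since 6–4–2–5–6 is a cycle in G, G is not acyclic. Forests are exactly the graphs of treewidth ≤ 1, so tw(G) ≥ 2. Hence tw(G) = 2 exactly.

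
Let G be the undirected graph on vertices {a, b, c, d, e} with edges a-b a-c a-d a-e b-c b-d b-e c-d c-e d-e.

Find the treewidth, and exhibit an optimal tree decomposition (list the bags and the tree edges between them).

With just one bag of size 5, the width is 5 − 1 = 4, so tw(G) ≤ 4. For the lower bound, the 5 vertices {a, b, c, d, e} are pairwise adjacent, and any tree decomposition puts a clique entirely inside one bag — forcing width ≥ 4. Combining the bounds, tw(G) = 4.

Treewidth 4.
Bags: B1 = {a, b, c, d, e}
Tree: (single bag)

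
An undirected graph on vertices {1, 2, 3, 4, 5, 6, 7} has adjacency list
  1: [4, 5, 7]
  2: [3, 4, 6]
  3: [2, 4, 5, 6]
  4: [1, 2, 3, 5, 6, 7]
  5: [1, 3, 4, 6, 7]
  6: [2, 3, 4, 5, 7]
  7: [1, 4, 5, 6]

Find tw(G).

A width-3 tree decomposition is:
Bags: B1 = {3, 4, 5, 6}  B2 = {4, 5, 6, 7}  B3 = {2, 3, 4, 6}  B4 = {1, 4, 5, 7}
Tree: B1–B2, B1–B3, B2–B4
The largest bag has 4 vertices, giving width 3; this decomposition certifies tw(G) ≤ 3. On the other hand G contains the 4-clique {2, 3, 4, 6}. A clique must lie in a single bag of any decomposition, so no decomposition can have width below 3. Therefore the treewidth is 3.

3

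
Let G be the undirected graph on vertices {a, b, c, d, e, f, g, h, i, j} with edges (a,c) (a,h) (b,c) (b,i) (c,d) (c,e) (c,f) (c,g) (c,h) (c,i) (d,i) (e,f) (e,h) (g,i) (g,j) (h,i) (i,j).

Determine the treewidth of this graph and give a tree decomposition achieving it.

Treewidth 2.
One optimal decomposition is:
Bags: B1 = {c, g, i}  B2 = {c, h, i}  B3 = {a, c, h}  B4 = {c, e, h}  B5 = {c, d, i}  B6 = {c, e, f}  B7 = {g, i, j}  B8 = {b, c, i}
Tree: B1–B2, B2–B3, B3–B4, B1–B5, B4–B6, B1–B7, B1–B8

The largest bag has 3 vertices, giving width 2; this decomposition certifies tw(G) ≤ 2. For the lower bound, the 3 vertices {g, i, j} are pairwise adjacent, and any tree decomposition puts a clique entirely inside one bag — forcing width ≥ 2. Combining the bounds, tw(G) = 2.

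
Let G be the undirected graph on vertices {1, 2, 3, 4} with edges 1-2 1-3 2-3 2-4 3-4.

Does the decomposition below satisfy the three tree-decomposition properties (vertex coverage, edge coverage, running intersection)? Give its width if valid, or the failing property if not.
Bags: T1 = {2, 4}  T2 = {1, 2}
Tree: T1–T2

A tree decomposition must satisfy three properties: every vertex lies in some bag; for every edge, both endpoints lie together in some bag; and for every vertex, the bags containing it form a connected subtree. Here vertex 3 appears in no bag, so the decomposition is invalid.

No — vertex 3 appears in no bag.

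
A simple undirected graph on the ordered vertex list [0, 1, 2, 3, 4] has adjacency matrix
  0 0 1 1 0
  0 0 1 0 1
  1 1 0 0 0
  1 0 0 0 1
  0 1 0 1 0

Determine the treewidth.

2

A width-2 tree decomposition is:
Bags: B1 = {0, 1, 2}  B2 = {0, 1, 3}  B3 = {1, 3, 4}
Tree: B1–B2, B2–B3
Every bag has size at most 3, so the width is 3 − 1 = 2 and tw(G) ≤ 2. The edges 1–2–0–3–4–1 form a cycle, so G is not a tree and its treewidth is at least 2. Combining the bounds, tw(G) = 2.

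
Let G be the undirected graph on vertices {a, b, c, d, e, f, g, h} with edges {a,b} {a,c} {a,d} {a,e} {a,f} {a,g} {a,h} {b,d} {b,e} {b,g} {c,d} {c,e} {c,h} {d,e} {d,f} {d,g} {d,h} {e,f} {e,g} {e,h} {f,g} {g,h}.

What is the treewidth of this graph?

A width-4 tree decomposition is:
Bags: B1 = {a, b, d, e, g}  B2 = {a, d, e, f, g}  B3 = {a, d, e, g, h}  B4 = {a, c, d, e, h}
Tree: B1–B2, B2–B3, B3–B4
Every bag has size at most 5, so the width is 5 − 1 = 4 and tw(G) ≤ 4. Conversely, {a, d, e, g, h} is a clique of size 5, and the vertices of any clique must share a bag in every tree decomposition; so some bag has ≥ 5 vertices and tw(G) ≥ 4. Combining the bounds, tw(G) = 4.

4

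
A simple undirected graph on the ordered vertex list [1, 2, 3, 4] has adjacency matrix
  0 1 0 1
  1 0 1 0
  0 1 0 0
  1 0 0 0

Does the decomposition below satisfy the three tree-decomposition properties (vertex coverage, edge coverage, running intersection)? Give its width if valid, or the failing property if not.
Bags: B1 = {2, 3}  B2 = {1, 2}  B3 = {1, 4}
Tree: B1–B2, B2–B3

Yes; width 1.

Vertex coverage: the bags together contain {1, 2, 3, 4}, the full vertex set. Edge coverage: each edge of G has both endpoints in at least one bag. Running intersection: for every vertex, the bags containing it form a connected subtree. All three properties hold, so this is a valid tree decomposition of width max|bag| − 1 = 1, and hence tw(G) ≤ 1.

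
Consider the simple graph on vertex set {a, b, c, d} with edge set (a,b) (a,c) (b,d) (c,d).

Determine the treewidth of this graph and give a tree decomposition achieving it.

Treewidth 2.
One optimal decomposition is:
Bags: B1 = {b, c, d}  B2 = {a, b, c}
Tree: B1–B2

The largest bag has 3 vertices, giving width 2; this decomposition certifies tw(G) ≤ 2. For the lower bound, G contains the cycle b–d–c–a–b, so G is not a forest; only forests have treewidth ≤ 1, hence tw(G) ≥ 2. Combining the bounds, tw(G) = 2.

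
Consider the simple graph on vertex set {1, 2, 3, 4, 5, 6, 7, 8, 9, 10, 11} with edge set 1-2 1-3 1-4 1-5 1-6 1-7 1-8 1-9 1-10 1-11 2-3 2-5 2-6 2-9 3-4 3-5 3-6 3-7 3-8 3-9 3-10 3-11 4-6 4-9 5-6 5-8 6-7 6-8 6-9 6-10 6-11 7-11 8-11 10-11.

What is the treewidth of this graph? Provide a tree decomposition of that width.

Treewidth 4.
Bags: B1 = {1, 3, 5, 6, 8}  B2 = {1, 2, 3, 5, 6}  B3 = {1, 3, 6, 8, 11}  B4 = {1, 2, 3, 6, 9}  B5 = {1, 3, 6, 10, 11}  B6 = {1, 3, 6, 7, 11}  B7 = {1, 3, 4, 6, 9}
Tree: B1–B2, B1–B3, B2–B4, B3–B5, B3–B6, B4–B7

Each bag holds 5 vertices, so the decomposition has width 4, which upper-bounds the treewidth. On the other hand G contains the 5-clique {1, 2, 3, 6, 9}. A clique must lie in a single bag of any decomposition, so no decomposition can have width below 4. Therefore the treewidth is 4.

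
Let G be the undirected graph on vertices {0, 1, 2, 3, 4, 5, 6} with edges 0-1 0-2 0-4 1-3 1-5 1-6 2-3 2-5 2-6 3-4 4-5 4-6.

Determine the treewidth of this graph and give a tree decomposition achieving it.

The largest bag has 4 vertices, giving width 3; this decomposition certifies tw(G) ≤ 3. For the lower bound: the 4 vertex sets {1,3}, {0,4}, {2}, {6} are disjoint, each induces a connected subgraph, and every pair is joined by at least one edge of G. Contracting each set to a single vertex therefore yields K_{4} as a minor, and since treewidth is minor-monotone, tw(G) ≥ tw(K_{4}) = 3. Combining the bounds, tw(G) = 3.

Treewidth 3.
One optimal decomposition is:
Bags: B1 = {1, 2, 3, 4}  B2 = {0, 1, 2, 4}  B3 = {1, 2, 4, 6}  B4 = {1, 2, 4, 5}
Tree: B1–B2, B2–B3, B3–B4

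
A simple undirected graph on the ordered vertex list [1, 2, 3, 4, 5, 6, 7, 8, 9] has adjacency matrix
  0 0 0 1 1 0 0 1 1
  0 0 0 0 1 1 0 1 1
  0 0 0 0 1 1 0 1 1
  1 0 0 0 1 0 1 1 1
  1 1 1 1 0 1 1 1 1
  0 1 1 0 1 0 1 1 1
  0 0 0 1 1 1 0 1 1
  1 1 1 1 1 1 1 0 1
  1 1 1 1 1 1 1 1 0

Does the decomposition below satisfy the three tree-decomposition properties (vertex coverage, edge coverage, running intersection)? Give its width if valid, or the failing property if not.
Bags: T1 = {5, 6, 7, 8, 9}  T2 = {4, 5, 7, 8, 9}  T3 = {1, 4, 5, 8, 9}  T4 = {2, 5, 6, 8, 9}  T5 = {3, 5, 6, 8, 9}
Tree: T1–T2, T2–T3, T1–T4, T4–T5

Yes; width 4.

Checking the three conditions: (i) the bags cover all of {1, 2, 3, 4, 5, 6, 7, 8, 9}; (ii) for each edge, some bag contains both endpoints; (iii) the bags containing any fixed vertex form a subtree. All hold, so the decomposition is valid with width 5 − 1 = 4.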